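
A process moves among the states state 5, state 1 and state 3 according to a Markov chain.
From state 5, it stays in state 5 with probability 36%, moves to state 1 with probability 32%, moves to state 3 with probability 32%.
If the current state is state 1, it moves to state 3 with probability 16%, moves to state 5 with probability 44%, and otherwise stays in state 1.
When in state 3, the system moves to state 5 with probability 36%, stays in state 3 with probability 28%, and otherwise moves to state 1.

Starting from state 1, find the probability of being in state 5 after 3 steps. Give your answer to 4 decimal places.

0.3887

Propagate the distribution vector 3 steps from state 1.
After 0 steps: (0.0000, 1.0000, 0.0000)
After 1 step: (0.4400, 0.4000, 0.1600)
After 2 steps: (0.3920, 0.3584, 0.2496)
After 3 steps: (0.3887, 0.3587, 0.2527)
P(in state 5 after 3 steps) = 0.3887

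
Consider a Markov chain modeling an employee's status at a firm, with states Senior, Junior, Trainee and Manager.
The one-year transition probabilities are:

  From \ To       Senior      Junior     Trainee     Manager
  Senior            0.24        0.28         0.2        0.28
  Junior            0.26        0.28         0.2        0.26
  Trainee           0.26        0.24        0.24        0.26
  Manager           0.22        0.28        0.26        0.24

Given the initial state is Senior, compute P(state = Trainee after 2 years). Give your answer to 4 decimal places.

0.2248

Propagate the distribution vector 2 years from Senior.
After 0 years: (1.0000, 0.0000, 0.0000, 0.0000)
After 1 year: (0.2400, 0.2800, 0.2000, 0.2800)
After 2 years: (0.2440, 0.2720, 0.2248, 0.2592)
P(in Trainee after 2 years) = 0.2248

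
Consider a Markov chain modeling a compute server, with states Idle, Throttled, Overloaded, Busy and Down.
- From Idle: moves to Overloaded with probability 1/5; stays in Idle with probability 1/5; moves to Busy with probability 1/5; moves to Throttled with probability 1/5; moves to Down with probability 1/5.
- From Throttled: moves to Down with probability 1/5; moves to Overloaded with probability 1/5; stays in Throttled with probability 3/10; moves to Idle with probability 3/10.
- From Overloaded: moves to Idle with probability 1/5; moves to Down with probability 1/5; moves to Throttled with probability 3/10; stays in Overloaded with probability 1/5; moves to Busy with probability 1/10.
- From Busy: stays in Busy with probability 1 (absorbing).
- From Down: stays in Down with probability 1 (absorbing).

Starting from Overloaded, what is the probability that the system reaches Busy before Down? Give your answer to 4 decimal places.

0.3221

Let h(s) be the probability of absorption at Busy starting from transient state s. Then h(Busy) = 1 and h(Down) = 0. By first-step analysis:
h(Idle) = 0.2·h(Idle) + 0.2·h(Throttled) + 0.2·h(Overloaded) + 0.2·1 + 0.2·0
h(Throttled) = 0.3·h(Idle) + 0.3·h(Throttled) + 0.2·h(Overloaded) + 0.2·0
h(Overloaded) = 0.2·h(Idle) + 0.3·h(Throttled) + 0.2·h(Overloaded) + 0.1·1 + 0.2·0
Solving: h(Idle) = 0.3960, h(Throttled) = 0.2617, h(Overloaded) = 0.3221.
Starting from Overloaded, the probability is 0.3221.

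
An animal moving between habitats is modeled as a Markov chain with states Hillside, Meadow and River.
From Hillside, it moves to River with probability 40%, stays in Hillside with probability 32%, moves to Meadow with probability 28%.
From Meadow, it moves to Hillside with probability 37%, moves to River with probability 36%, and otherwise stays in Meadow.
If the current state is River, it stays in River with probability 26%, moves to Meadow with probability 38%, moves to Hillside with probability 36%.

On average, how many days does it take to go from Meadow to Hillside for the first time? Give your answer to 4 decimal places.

2.7268

Let t(s) be the expected number of days to first reach Hillside from state s, with t(Hillside) = 0. Conditioning on the first day:
t(Meadow) = 1 + 0.27·t(Meadow) + 0.36·t(River)
t(River) = 1 + 0.38·t(Meadow) + 0.26·t(River)
Solving: t(Meadow) = 2.7268, t(River) = 2.7516.
Expected days from Meadow to Hillside: 2.7268.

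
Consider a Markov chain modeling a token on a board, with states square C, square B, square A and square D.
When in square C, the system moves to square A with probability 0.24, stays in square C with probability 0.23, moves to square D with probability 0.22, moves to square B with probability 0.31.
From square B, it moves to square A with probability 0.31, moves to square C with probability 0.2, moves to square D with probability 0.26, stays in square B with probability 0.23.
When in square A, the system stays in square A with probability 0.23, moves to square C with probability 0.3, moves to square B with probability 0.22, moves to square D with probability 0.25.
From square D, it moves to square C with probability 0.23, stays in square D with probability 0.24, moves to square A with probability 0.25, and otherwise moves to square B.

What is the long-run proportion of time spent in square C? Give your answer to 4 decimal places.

Let the stationary distribution be π with π = πP and π_1 + π_2 + π_3 + π_4 = 1.
π_1 = 0.23·π_1 + 0.2·π_2 + 0.3·π_3 + 0.23·π_4
π_2 = 0.31·π_1 + 0.23·π_2 + 0.22·π_3 + 0.28·π_4
π_3 = 0.24·π_1 + 0.31·π_2 + 0.23·π_3 + 0.25·π_4
Solving with the normalization constraint gives π = (0.2403, 0.2588, 0.2580, 0.2429).
So the stationary probability of square C is 0.2403.

0.2403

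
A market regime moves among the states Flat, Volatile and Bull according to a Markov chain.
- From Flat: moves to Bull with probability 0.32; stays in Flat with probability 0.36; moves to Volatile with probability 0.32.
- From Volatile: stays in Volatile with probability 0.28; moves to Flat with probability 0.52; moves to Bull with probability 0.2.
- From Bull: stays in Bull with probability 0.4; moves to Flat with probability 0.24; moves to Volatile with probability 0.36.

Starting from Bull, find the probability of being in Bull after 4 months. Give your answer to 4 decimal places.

Propagate the distribution vector 4 months from Bull.
After 0 months: (0.0000, 0.0000, 1.0000)
After 1 month: (0.2400, 0.3600, 0.4000)
After 2 months: (0.3696, 0.3216, 0.3088)
After 3 months: (0.3744, 0.3195, 0.3061)
After 4 months: (0.3744, 0.3195, 0.3062)
P(in Bull after 4 months) = 0.3062

0.3062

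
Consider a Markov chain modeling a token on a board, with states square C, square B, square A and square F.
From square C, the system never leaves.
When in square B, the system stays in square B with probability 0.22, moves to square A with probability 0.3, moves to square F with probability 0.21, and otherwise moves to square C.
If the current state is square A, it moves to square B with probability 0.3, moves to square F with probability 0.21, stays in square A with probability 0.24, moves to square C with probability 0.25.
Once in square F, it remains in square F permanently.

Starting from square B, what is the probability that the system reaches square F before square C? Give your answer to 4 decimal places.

Let h(s) be the probability of absorption at square F starting from transient state s. Then h(square F) = 1 and h(square C) = 0. By first-step analysis:
h(square B) = 0.27·0 + 0.22·h(square B) + 0.3·h(square A) + 0.21·1
h(square A) = 0.25·0 + 0.3·h(square B) + 0.24·h(square A) + 0.21·1
Solving: h(square B) = 0.4427, h(square A) = 0.4511.
Starting from square B, the probability is 0.4427.

0.4427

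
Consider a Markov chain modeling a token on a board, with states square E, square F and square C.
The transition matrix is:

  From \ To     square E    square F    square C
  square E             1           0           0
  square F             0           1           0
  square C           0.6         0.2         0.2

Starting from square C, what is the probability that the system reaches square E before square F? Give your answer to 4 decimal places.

0.7500

Let h(s) be the probability of absorption at square E starting from transient state s. Then h(square E) = 1 and h(square F) = 0. By first-step analysis:
h(square C) = 0.6·1 + 0.2·0 + 0.2·h(square C)
Solving: h(square C) = 0.7500.
Starting from square C, the probability is 0.7500.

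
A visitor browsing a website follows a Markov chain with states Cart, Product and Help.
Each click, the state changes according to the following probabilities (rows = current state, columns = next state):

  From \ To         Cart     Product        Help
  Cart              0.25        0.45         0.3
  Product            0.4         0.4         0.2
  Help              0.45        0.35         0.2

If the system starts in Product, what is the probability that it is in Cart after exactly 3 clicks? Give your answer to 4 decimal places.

0.3595

Propagate the distribution vector 3 clicks from Product.
After 0 clicks: (0.0000, 1.0000, 0.0000)
After 1 click: (0.4000, 0.4000, 0.2000)
After 2 clicks: (0.3500, 0.4100, 0.2400)
After 3 clicks: (0.3595, 0.4055, 0.2350)
P(in Cart after 3 clicks) = 0.3595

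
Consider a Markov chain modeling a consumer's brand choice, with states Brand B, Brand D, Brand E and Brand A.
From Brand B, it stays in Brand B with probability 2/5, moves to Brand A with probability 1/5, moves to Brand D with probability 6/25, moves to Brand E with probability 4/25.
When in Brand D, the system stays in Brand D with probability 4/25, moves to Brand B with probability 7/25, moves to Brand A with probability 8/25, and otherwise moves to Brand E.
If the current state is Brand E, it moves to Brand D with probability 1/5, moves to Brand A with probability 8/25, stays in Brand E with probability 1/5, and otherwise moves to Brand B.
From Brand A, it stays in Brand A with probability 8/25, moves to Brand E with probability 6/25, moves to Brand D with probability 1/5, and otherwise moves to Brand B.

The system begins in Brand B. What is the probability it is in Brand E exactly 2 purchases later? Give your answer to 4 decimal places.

Propagate the distribution vector 2 purchases from Brand B.
After 0 purchases: (1.0000, 0.0000, 0.0000, 0.0000)
After 1 purchase: (0.4000, 0.2400, 0.1600, 0.2000)
After 2 purchases: (0.3200, 0.2064, 0.2016, 0.2720)
P(in Brand E after 2 purchases) = 0.2016

0.2016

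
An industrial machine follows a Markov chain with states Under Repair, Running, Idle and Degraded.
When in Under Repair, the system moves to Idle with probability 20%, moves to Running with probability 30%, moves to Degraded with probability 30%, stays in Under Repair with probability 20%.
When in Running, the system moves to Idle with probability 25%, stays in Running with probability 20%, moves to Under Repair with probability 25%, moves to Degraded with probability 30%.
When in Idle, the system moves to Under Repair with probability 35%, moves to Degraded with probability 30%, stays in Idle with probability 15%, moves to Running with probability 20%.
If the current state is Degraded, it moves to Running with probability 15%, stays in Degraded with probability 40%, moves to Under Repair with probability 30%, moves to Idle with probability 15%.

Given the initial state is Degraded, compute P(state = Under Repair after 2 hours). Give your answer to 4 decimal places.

0.2700

Propagate the distribution vector 2 hours from Degraded.
After 0 hours: (0.0000, 0.0000, 0.0000, 1.0000)
After 1 hour: (0.3000, 0.1500, 0.1500, 0.4000)
After 2 hours: (0.2700, 0.2100, 0.1800, 0.3400)
P(in Under Repair after 2 hours) = 0.2700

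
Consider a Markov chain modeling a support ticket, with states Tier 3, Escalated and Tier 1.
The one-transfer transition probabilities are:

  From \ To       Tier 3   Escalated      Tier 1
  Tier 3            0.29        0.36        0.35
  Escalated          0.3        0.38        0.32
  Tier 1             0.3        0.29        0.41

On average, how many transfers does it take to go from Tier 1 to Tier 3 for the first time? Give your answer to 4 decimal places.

Let t(s) be the expected number of transfers to first reach Tier 3 from state s, with t(Tier 3) = 0. Conditioning on the first transfer:
t(Escalated) = 1 + 0.38·t(Escalated) + 0.32·t(Tier 1)
t(Tier 1) = 1 + 0.29·t(Escalated) + 0.41·t(Tier 1)
Solving: t(Escalated) = 3.3333, t(Tier 1) = 3.3333.
Expected transfers from Tier 1 to Tier 3: 3.3333.

3.3333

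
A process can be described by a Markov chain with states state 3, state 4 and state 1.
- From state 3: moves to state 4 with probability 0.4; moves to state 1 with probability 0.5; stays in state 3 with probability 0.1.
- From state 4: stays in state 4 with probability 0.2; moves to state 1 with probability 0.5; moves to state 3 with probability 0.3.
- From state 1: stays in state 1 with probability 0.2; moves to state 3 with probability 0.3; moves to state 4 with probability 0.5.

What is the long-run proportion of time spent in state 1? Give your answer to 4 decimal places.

0.3846

Let the stationary distribution be π with π = πP and π_1 + π_2 + π_3 = 1.
π_1 = 0.1·π_1 + 0.3·π_2 + 0.3·π_3
π_2 = 0.4·π_1 + 0.2·π_2 + 0.5·π_3
Solving with the normalization constraint gives π = (0.2500, 0.3654, 0.3846).
So the stationary probability of state 1 is 0.3846.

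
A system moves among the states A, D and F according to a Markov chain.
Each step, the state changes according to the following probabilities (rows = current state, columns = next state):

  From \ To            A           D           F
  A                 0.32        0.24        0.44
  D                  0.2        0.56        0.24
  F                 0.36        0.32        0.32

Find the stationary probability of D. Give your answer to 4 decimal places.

Let the stationary distribution be π with π = πP and π_1 + π_2 + π_3 = 1.
π_1 = 0.32·π_1 + 0.2·π_2 + 0.36·π_3
π_2 = 0.24·π_1 + 0.56·π_2 + 0.32·π_3
Solving with the normalization constraint gives π = (0.2860, 0.3909, 0.3230).
So the stationary probability of D is 0.3909.

0.3909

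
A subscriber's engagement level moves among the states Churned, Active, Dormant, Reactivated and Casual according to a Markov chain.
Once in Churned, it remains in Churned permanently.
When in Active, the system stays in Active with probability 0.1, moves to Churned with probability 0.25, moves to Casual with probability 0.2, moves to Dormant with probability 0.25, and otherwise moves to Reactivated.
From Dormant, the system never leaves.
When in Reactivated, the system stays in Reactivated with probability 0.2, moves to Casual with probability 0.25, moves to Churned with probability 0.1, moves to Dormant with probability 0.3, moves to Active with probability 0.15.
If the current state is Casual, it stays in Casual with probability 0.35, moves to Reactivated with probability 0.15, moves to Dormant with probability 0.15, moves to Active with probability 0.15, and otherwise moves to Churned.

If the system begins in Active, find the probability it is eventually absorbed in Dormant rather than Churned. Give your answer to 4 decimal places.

Let h(s) be the probability of absorption at Dormant starting from transient state s. Then h(Dormant) = 1 and h(Churned) = 0. By first-step analysis:
h(Active) = 0.25·0 + 0.1·h(Active) + 0.25·1 + 0.2·h(Reactivated) + 0.2·h(Casual)
h(Reactivated) = 0.1·0 + 0.15·h(Active) + 0.3·1 + 0.2·h(Reactivated) + 0.25·h(Casual)
h(Casual) = 0.2·0 + 0.15·h(Active) + 0.15·1 + 0.15·h(Reactivated) + 0.35·h(Casual)
Solving: h(Active) = 0.5284, h(Reactivated) = 0.6297, h(Casual) = 0.4980.
Starting from Active, the probability is 0.5284.

0.5284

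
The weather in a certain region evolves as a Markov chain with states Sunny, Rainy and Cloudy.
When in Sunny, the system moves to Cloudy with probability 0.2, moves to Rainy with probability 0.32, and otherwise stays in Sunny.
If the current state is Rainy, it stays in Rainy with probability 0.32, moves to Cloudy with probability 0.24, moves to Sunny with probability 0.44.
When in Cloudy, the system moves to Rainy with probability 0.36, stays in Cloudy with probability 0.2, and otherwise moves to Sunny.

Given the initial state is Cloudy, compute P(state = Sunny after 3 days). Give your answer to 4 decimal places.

0.4583

Propagate the distribution vector 3 days from Cloudy.
After 0 days: (0.0000, 0.0000, 1.0000)
After 1 day: (0.4400, 0.3600, 0.2000)
After 2 days: (0.4576, 0.3280, 0.2144)
After 3 days: (0.4583, 0.3286, 0.2131)
P(in Sunny after 3 days) = 0.4583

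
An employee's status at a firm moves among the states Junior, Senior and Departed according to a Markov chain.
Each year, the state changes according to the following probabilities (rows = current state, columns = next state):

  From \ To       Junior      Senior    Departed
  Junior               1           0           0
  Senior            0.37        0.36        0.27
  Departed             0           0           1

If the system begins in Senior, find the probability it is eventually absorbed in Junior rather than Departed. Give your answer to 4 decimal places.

0.5781

Let h(s) be the probability of absorption at Junior starting from transient state s. Then h(Junior) = 1 and h(Departed) = 0. By first-step analysis:
h(Senior) = 0.37·1 + 0.36·h(Senior) + 0.27·0
Solving: h(Senior) = 0.5781.
Starting from Senior, the probability is 0.5781.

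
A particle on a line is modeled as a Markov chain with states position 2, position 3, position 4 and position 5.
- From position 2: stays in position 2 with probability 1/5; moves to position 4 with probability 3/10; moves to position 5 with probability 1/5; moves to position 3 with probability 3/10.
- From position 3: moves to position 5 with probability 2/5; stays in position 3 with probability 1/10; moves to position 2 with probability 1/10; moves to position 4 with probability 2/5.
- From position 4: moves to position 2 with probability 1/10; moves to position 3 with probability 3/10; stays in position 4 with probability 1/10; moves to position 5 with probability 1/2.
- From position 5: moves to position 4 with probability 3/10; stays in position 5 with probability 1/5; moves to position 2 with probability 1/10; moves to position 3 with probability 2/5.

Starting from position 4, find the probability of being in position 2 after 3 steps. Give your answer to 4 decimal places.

Propagate the distribution vector 3 steps from position 4.
After 0 steps: (0.0000, 0.0000, 1.0000, 0.0000)
After 1 step: (0.1000, 0.3000, 0.1000, 0.5000)
After 2 steps: (0.1100, 0.2900, 0.3100, 0.2900)
After 3 steps: (0.1110, 0.2710, 0.2670, 0.3510)
P(in position 2 after 3 steps) = 0.1110

0.1110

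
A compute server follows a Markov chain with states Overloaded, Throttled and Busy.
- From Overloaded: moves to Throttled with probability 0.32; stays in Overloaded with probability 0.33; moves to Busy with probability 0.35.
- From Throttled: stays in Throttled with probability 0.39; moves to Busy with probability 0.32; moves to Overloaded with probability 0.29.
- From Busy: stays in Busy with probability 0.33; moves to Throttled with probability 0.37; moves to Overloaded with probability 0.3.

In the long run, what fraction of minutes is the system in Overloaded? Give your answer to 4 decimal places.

Let the stationary distribution be π with π = πP and π_1 + π_2 + π_3 = 1.
π_1 = 0.33·π_1 + 0.29·π_2 + 0.3·π_3
π_2 = 0.32·π_1 + 0.39·π_2 + 0.37·π_3
Solving with the normalization constraint gives π = (0.3055, 0.3620, 0.3325).
So the stationary probability of Overloaded is 0.3055.

0.3055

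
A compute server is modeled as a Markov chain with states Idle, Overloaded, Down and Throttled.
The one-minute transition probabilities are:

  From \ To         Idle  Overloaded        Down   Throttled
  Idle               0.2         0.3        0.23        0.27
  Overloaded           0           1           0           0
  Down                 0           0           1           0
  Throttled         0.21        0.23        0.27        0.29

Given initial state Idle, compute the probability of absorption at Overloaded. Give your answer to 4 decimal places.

0.5380

Let h(s) be the probability of absorption at Overloaded starting from transient state s. Then h(Overloaded) = 1 and h(Down) = 0. By first-step analysis:
h(Idle) = 0.2·h(Idle) + 0.3·1 + 0.23·0 + 0.27·h(Throttled)
h(Throttled) = 0.21·h(Idle) + 0.23·1 + 0.27·0 + 0.29·h(Throttled)
Solving: h(Idle) = 0.5380, h(Throttled) = 0.4831.
Starting from Idle, the probability is 0.5380.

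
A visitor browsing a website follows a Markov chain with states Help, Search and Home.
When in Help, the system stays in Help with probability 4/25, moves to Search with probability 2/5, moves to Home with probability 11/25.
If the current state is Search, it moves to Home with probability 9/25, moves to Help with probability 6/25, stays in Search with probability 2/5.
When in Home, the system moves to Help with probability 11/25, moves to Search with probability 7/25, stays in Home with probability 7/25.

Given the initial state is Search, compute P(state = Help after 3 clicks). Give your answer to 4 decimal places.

0.2867

Propagate the distribution vector 3 clicks from Search.
After 0 clicks: (0.0000, 1.0000, 0.0000)
After 1 click: (0.2400, 0.4000, 0.3600)
After 2 clicks: (0.2928, 0.3568, 0.3504)
After 3 clicks: (0.2867, 0.3580, 0.3554)
P(in Help after 3 clicks) = 0.2867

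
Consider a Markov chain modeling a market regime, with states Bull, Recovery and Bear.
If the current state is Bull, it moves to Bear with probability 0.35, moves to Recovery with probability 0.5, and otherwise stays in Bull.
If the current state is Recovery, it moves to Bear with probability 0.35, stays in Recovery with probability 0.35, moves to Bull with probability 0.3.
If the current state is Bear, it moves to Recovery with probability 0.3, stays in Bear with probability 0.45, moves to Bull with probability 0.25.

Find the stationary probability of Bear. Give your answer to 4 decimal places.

0.3889

Let the stationary distribution be π with π = πP and π_1 + π_2 + π_3 = 1.
π_1 = 0.15·π_1 + 0.3·π_2 + 0.25·π_3
π_2 = 0.5·π_1 + 0.35·π_2 + 0.3·π_3
Solving with the normalization constraint gives π = (0.2440, 0.3671, 0.3889).
So the stationary probability of Bear is 0.3889.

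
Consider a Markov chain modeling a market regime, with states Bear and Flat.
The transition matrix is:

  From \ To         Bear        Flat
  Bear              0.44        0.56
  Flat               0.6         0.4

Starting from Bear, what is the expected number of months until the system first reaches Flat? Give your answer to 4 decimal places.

Let t(s) be the expected number of months to first reach Flat from state s, with t(Flat) = 0. Conditioning on the first month:
t(Bear) = 1 + 0.44·t(Bear)
Solving: t(Bear) = 1.7857.
Expected months from Bear to Flat: 1.7857.

1.7857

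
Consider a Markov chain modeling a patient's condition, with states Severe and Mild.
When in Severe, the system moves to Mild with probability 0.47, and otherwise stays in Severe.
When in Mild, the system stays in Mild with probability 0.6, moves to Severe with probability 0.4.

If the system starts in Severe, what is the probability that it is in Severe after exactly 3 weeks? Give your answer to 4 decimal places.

Propagate the distribution vector 3 weeks from Severe.
After 0 weeks: (1.0000, 0.0000)
After 1 week: (0.5300, 0.4700)
After 2 weeks: (0.4689, 0.5311)
After 3 weeks: (0.4610, 0.5390)
P(in Severe after 3 weeks) = 0.4610

0.4610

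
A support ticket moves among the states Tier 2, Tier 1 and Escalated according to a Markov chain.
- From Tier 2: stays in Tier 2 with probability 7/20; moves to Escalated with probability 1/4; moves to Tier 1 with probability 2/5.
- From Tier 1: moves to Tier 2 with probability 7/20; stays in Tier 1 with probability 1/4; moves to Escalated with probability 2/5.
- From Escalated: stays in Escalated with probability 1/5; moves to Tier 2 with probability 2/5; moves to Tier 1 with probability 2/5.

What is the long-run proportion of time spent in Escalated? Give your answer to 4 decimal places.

Let the stationary distribution be π with π = πP and π_1 + π_2 + π_3 = 1.
π_1 = 0.35·π_1 + 0.35·π_2 + 0.4·π_3
π_2 = 0.4·π_1 + 0.25·π_2 + 0.4·π_3
Solving with the normalization constraint gives π = (0.3644, 0.3478, 0.2878).
So the stationary probability of Escalated is 0.2878.

0.2878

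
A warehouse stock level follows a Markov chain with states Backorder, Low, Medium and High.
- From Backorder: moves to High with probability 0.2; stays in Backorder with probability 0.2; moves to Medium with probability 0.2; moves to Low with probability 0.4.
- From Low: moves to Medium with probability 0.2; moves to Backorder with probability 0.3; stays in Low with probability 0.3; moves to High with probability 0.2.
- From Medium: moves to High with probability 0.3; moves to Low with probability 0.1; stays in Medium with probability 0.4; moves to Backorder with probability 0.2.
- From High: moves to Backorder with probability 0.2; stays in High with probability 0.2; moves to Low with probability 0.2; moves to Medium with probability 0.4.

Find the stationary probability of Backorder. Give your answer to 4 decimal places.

Let the stationary distribution be π with π = πP and π_1 + π_2 + π_3 + π_4 = 1.
π_1 = 0.2·π_1 + 0.3·π_2 + 0.2·π_3 + 0.2·π_4
π_2 = 0.4·π_1 + 0.3·π_2 + 0.1·π_3 + 0.2·π_4
π_3 = 0.2·π_1 + 0.2·π_2 + 0.4·π_3 + 0.4·π_4
Solving with the normalization constraint gives π = (0.2238, 0.2378, 0.3077, 0.2308).
So the stationary probability of Backorder is 0.2238.

0.2238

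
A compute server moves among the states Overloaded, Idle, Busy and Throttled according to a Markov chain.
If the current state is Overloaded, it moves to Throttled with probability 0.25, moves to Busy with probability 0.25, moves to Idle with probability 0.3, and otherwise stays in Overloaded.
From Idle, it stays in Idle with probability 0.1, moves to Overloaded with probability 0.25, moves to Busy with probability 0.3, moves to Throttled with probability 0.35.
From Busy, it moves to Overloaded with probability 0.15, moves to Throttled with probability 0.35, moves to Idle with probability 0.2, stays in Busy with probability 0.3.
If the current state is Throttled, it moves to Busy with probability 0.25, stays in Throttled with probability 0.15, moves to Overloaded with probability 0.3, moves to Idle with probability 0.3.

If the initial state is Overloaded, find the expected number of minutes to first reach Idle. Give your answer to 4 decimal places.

Let t(s) be the expected number of minutes to first reach Idle from state s, with t(Idle) = 0. Conditioning on the first minute:
t(Overloaded) = 1 + 0.2·t(Overloaded) + 0.25·t(Busy) + 0.25·t(Throttled)
t(Busy) = 1 + 0.15·t(Overloaded) + 0.3·t(Busy) + 0.35·t(Throttled)
t(Throttled) = 1 + 0.3·t(Overloaded) + 0.25·t(Busy) + 0.15·t(Throttled)
Solving: t(Overloaded) = 3.6538, t(Busy) = 4.0385, t(Throttled) = 3.6538.
Expected minutes from Overloaded to Idle: 3.6538.

3.6538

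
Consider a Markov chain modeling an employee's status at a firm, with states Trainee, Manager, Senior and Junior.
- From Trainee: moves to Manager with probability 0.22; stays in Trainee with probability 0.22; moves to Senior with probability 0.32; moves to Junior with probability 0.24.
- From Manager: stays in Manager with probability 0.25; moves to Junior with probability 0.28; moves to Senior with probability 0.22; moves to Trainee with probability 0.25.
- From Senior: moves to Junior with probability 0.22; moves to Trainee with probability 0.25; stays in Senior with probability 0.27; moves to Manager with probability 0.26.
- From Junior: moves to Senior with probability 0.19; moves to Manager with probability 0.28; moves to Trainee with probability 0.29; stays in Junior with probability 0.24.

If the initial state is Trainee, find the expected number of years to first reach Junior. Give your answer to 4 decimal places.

Let t(s) be the expected number of years to first reach Junior from state s, with t(Junior) = 0. Conditioning on the first year:
t(Trainee) = 1 + 0.22·t(Trainee) + 0.22·t(Manager) + 0.32·t(Senior)
t(Manager) = 1 + 0.25·t(Trainee) + 0.25·t(Manager) + 0.22·t(Senior)
t(Senior) = 1 + 0.25·t(Trainee) + 0.26·t(Manager) + 0.27·t(Senior)
Solving: t(Trainee) = 4.1001, t(Manager) = 3.9237, t(Senior) = 4.1715.
Expected years from Trainee to Junior: 4.1001.

4.1001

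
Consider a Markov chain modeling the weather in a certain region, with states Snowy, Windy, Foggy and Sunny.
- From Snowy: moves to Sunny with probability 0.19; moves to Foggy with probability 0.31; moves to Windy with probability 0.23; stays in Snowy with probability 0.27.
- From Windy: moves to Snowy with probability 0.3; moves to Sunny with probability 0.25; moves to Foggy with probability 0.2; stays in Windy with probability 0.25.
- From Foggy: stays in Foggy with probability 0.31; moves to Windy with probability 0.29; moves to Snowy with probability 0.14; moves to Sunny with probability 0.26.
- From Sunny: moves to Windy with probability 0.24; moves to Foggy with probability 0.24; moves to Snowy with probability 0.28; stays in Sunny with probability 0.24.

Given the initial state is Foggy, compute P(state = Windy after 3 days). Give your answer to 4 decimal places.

Propagate the distribution vector 3 days from Foggy.
After 0 days: (0.0000, 0.0000, 1.0000, 0.0000)
After 1 day: (0.1400, 0.2900, 0.3100, 0.2600)
After 2 days: (0.2410, 0.2570, 0.2599, 0.2421)
After 3 days: (0.2463, 0.2532, 0.2648, 0.2357)
P(in Windy after 3 days) = 0.2532

0.2532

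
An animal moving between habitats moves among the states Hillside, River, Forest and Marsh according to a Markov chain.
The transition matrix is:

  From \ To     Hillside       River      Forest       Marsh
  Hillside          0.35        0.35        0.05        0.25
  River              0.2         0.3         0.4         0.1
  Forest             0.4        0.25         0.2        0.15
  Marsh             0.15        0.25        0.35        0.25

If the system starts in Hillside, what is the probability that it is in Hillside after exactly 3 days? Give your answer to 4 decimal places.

0.2789

Propagate the distribution vector 3 days from Hillside.
After 0 days: (1.0000, 0.0000, 0.0000, 0.0000)
After 1 day: (0.3500, 0.3500, 0.0500, 0.2500)
After 2 days: (0.2500, 0.3025, 0.2550, 0.1925)
After 3 days: (0.2789, 0.2901, 0.2519, 0.1791)
P(in Hillside after 3 days) = 0.2789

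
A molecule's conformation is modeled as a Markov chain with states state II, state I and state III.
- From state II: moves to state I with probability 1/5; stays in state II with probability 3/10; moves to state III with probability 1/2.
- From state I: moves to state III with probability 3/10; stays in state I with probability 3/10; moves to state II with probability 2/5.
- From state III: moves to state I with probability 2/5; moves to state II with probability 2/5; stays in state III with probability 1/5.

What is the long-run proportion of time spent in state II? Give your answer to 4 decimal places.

0.3636

Let the stationary distribution be π with π = πP and π_1 + π_2 + π_3 = 1.
π_1 = 0.3·π_1 + 0.4·π_2 + 0.4·π_3
π_2 = 0.2·π_1 + 0.3·π_2 + 0.4·π_3
Solving with the normalization constraint gives π = (0.3636, 0.2975, 0.3388).
So the stationary probability of state II is 0.3636.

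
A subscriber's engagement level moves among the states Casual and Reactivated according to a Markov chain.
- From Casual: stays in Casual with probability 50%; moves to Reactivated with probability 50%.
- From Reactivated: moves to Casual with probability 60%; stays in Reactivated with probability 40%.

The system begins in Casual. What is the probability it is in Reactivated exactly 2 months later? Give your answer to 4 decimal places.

0.4500

Sum over the intermediate state after 1 month:
P = P(Casual→Casual)·P(Casual→Reactivated) + P(Casual→Reactivated)·P(Reactivated→Reactivated)
  = 0.5×0.5 + 0.5×0.4
  = 0.2500 + 0.2000 = 0.4500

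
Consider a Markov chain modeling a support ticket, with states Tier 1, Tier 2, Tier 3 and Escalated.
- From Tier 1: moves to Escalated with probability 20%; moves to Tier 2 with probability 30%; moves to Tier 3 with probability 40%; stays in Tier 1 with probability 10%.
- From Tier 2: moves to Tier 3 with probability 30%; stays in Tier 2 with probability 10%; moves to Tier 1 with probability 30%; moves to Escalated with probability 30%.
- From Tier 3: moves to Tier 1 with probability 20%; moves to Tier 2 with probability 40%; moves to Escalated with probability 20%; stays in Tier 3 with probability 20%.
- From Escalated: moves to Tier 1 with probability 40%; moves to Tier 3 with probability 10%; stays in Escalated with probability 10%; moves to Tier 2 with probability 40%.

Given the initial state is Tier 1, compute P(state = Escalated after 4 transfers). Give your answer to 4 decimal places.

0.2075

Propagate the distribution vector 4 transfers from Tier 1.
After 0 transfers: (1.0000, 0.0000, 0.0000, 0.0000)
After 1 transfer: (0.1000, 0.3000, 0.4000, 0.2000)
After 2 transfers: (0.2600, 0.3000, 0.2300, 0.2100)
After 3 transfers: (0.2460, 0.2840, 0.2610, 0.2090)
After 4 transfers: (0.2456, 0.2902, 0.2567, 0.2075)
P(in Escalated after 4 transfers) = 0.2075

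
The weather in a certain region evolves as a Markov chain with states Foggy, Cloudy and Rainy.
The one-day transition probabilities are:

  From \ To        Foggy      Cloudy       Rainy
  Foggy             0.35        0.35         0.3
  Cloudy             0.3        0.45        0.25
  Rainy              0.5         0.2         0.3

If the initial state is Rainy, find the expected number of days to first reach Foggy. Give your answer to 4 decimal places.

Let t(s) be the expected number of days to first reach Foggy from state s, with t(Foggy) = 0. Conditioning on the first day:
t(Cloudy) = 1 + 0.45·t(Cloudy) + 0.25·t(Rainy)
t(Rainy) = 1 + 0.2·t(Cloudy) + 0.3·t(Rainy)
Solving: t(Cloudy) = 2.8358, t(Rainy) = 2.2388.
Expected days from Rainy to Foggy: 2.2388.

2.2388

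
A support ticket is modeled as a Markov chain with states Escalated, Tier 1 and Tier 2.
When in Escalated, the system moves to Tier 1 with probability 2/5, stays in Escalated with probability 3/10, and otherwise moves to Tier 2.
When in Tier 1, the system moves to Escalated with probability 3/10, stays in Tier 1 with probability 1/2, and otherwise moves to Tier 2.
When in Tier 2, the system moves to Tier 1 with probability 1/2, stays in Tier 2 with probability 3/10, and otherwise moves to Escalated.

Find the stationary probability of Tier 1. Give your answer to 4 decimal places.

0.4725

Let the stationary distribution be π with π = πP and π_1 + π_2 + π_3 = 1.
π_1 = 0.3·π_1 + 0.3·π_2 + 0.2·π_3
π_2 = 0.4·π_1 + 0.5·π_2 + 0.5·π_3
Solving with the normalization constraint gives π = (0.2747, 0.4725, 0.2527).
So the stationary probability of Tier 1 is 0.4725.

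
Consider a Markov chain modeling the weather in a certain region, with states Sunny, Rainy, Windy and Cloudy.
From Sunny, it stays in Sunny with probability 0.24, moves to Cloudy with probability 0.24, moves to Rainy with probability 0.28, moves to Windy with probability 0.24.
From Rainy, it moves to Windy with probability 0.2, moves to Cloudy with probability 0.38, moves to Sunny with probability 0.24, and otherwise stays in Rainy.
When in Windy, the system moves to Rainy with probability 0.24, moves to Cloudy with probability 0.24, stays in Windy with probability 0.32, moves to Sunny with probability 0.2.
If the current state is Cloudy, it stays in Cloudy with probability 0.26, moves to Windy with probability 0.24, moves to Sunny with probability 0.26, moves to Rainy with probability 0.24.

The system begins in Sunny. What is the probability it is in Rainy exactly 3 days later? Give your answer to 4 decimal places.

Propagate the distribution vector 3 days from Sunny.
After 0 days: (1.0000, 0.0000, 0.0000, 0.0000)
After 1 day: (0.2400, 0.2800, 0.2400, 0.2400)
After 2 days: (0.2352, 0.2328, 0.2480, 0.2840)
After 3 days: (0.2358, 0.2354, 0.2505, 0.2783)
P(in Rainy after 3 days) = 0.2354

0.2354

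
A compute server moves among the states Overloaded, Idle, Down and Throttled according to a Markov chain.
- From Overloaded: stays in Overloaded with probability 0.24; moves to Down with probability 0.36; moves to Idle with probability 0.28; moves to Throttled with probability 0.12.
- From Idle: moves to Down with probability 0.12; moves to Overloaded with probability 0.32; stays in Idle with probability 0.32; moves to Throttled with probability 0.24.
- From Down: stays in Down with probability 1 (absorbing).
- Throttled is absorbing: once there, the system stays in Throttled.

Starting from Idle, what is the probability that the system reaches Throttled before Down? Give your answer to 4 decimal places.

0.5169

Let h(s) be the probability of absorption at Throttled starting from transient state s. Then h(Throttled) = 1 and h(Down) = 0. By first-step analysis:
h(Overloaded) = 0.24·h(Overloaded) + 0.28·h(Idle) + 0.36·0 + 0.12·1
h(Idle) = 0.32·h(Overloaded) + 0.32·h(Idle) + 0.12·0 + 0.24·1
Solving: h(Overloaded) = 0.3483, h(Idle) = 0.5169.
Starting from Idle, the probability is 0.5169.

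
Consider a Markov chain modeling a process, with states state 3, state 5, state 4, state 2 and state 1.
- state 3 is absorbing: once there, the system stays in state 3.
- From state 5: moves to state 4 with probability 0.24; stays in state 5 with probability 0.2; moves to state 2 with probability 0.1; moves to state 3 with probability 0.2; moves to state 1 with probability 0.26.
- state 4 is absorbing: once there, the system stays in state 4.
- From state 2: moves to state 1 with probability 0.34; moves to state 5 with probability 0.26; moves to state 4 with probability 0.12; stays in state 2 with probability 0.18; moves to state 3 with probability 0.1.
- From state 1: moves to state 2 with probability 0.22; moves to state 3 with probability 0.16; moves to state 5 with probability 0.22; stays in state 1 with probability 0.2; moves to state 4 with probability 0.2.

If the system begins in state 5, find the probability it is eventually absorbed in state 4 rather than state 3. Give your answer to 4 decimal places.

0.5479

Let h(s) be the probability of absorption at state 4 starting from transient state s. Then h(state 4) = 1 and h(state 3) = 0. By first-step analysis:
h(state 5) = 0.2·0 + 0.2·h(state 5) + 0.24·1 + 0.1·h(state 2) + 0.26·h(state 1)
h(state 2) = 0.1·0 + 0.26·h(state 5) + 0.12·1 + 0.18·h(state 2) + 0.34·h(state 1)
h(state 1) = 0.16·0 + 0.22·h(state 5) + 0.2·1 + 0.22·h(state 2) + 0.2·h(state 1)
Solving: h(state 5) = 0.5479, h(state 2) = 0.5487, h(state 1) = 0.5516.
Starting from state 5, the probability is 0.5479.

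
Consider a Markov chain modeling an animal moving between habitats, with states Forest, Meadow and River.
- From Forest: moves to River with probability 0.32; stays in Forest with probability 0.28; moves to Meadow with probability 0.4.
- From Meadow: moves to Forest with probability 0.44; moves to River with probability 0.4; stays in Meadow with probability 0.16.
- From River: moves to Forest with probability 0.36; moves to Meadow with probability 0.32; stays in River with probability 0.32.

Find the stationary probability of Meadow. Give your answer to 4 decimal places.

0.3004

Let the stationary distribution be π with π = πP and π_1 + π_2 + π_3 = 1.
π_1 = 0.28·π_1 + 0.44·π_2 + 0.36·π_3
π_2 = 0.4·π_1 + 0.16·π_2 + 0.32·π_3
Solving with the normalization constraint gives π = (0.3556, 0.3004, 0.3440).
So the stationary probability of Meadow is 0.3004.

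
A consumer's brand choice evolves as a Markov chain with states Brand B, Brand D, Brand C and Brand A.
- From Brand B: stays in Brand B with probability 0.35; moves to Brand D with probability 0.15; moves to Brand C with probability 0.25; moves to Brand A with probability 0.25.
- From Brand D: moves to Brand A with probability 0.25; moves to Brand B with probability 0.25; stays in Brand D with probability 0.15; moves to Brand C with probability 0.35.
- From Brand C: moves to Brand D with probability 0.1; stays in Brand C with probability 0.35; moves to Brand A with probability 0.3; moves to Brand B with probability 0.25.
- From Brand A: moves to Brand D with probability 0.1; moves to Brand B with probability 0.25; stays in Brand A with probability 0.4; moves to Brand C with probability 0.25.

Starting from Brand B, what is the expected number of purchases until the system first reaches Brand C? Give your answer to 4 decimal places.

Let t(s) be the expected number of purchases to first reach Brand C from state s, with t(Brand C) = 0. Conditioning on the first purchase:
t(Brand B) = 1 + 0.35·t(Brand B) + 0.15·t(Brand D) + 0.25·t(Brand A)
t(Brand D) = 1 + 0.25·t(Brand B) + 0.15·t(Brand D) + 0.25·t(Brand A)
t(Brand A) = 1 + 0.25·t(Brand B) + 0.1·t(Brand D) + 0.4·t(Brand A)
Solving: t(Brand B) = 3.7946, t(Brand D) = 3.4152, t(Brand A) = 3.8170.
Expected purchases from Brand B to Brand C: 3.7946.

3.7946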